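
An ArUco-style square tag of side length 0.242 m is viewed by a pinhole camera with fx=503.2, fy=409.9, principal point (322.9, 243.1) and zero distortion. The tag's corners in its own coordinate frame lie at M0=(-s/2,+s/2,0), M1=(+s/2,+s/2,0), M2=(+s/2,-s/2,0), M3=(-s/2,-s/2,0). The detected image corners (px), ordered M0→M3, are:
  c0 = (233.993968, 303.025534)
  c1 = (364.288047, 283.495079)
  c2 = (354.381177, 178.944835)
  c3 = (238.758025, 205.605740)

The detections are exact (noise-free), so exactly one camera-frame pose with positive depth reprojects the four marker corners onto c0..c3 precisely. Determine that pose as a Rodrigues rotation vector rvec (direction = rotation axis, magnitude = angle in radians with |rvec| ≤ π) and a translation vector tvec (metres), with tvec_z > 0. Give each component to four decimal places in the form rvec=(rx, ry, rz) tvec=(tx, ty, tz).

Intrinsics K: fx=503.2, fy=409.9, cx=322.9, cy=243.1
Marker side s = 0.242 m; corners in marker frame (Z=0):
  M0 = (-0.1210, +0.1210, 0)
  M1 = (+0.1210, +0.1210, 0)
  M2 = (+0.1210, -0.1210, 0)
  M3 = (-0.1210, -0.1210, 0)
Detected image corners:
  c0 = (233.993968, 303.025534) px
  c1 = (364.288047, 283.495079) px
  c2 = (354.381177, 178.944835) px
  c3 = (238.758025, 205.605740) px
Planar DLT: solve 8×8 A·h = b for H (H[2,2]=1):
  H  [+386.39719 -135.19812 +294.78492]
  H  [-194.04074 +298.92526 +240.36952]
  H  [-0.40261 -0.48462 +1.00000]
B = K⁻¹H; ‖b₁‖=1.127069, ‖b₂‖=1.127069; λ = 2/(‖b₁‖+‖b₂‖) = 0.887257, sign → tz>0 ⇒ λ=+0.887257
r₁ = λ·B[:,0] = (+0.91053,-0.20816,-0.35722); r₂ = λ·B[:,1] = (+0.03753,+0.90206,-0.42998)
r₃ = r₁×r₂ = (+0.41173,+0.37811,+0.82916); SVD([r₁ r₂ r₃]) → R = UVᵀ:
  R  [+0.91053 +0.03753 +0.41173]
  R  [-0.20816 +0.90206 +0.37811]
  R  [-0.35722 -0.42998 +0.82916]
t = (-0.04957, -0.00591, +0.88726) m
tr R = 2.641749; θ = arccos((tr R − 1)/2) = 0.607856 rad = 34.828°
axis k = ((R−Rᵀ)₃₂, (R−Rᵀ)₁₃, (R−Rᵀ)₂₁) / (2 sinθ) = (-0.707475, +0.673209, -0.215101)
rvec = θ·k = (-0.430043, +0.409214, -0.130751)

rvec=(-0.4300, 0.4092, -0.1308) tvec=(-0.0496, -0.0059, 0.8873)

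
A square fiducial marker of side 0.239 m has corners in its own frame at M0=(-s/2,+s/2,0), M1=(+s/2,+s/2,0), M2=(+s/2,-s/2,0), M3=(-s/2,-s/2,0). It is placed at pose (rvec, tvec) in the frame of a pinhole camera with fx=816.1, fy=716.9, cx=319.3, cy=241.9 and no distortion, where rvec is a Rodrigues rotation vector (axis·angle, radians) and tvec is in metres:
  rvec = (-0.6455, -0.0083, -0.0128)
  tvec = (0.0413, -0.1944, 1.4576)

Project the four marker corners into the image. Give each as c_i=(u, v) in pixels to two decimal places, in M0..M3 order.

Intrinsics K: fx=816.1, fy=716.9, cx=319.3, cy=241.9
Marker side s = 0.239 m; corners in marker frame (Z=0):
  M0 = (-0.1195, +0.1195, 0)
  M1 = (+0.1195, +0.1195, 0)
  M2 = (+0.1195, -0.1195, 0)
  M3 = (-0.1195, -0.1195, 0)
rvec = (-0.6455, -0.0083, -0.0128), |rvec| = θ = 0.64568 rad = 36.995°
Rodrigues: sinθ=0.60174, 1−cosθ=0.20131; R = I + sinθ·[k]× + (1−cosθ)·[k]×²:
    [+0.99989 +0.01452 -0.00375]
    [-0.00934 +0.79872 +0.60163]
    [+0.01172 -0.60152 +0.79877]
t = (0.0413, -0.1944, 1.4576) m
M0: Pc = R·M0+t = (-0.07645, -0.09784, +1.38432); u = 816.1·(-0.07645)/1.38432 + 319.3 = 274.2291, v = 716.9·(-0.09784)/1.38432 + 241.9 = 191.2333
M1: Pc = R·M1+t = (+0.16252, -0.10007, +1.38712); u = 816.1·(+0.16252)/1.38712 + 319.3 = 414.9180, v = 716.9·(-0.10007)/1.38712 + 241.9 = 190.1818
M2: Pc = R·M2+t = (+0.15905, -0.29096, +1.53088); u = 816.1·(+0.15905)/1.53088 + 319.3 = 404.0891, v = 716.9·(-0.29096)/1.53088 + 241.9 = 105.6440
M3: Pc = R·M3+t = (-0.07992, -0.28873, +1.52808); u = 816.1·(-0.07992)/1.52808 + 319.3 = 276.6166, v = 716.9·(-0.28873)/1.52808 + 241.9 = 106.4416

c0=(274.23, 191.23) c1=(414.92, 190.18) c2=(404.09, 105.64) c3=(276.62, 106.44)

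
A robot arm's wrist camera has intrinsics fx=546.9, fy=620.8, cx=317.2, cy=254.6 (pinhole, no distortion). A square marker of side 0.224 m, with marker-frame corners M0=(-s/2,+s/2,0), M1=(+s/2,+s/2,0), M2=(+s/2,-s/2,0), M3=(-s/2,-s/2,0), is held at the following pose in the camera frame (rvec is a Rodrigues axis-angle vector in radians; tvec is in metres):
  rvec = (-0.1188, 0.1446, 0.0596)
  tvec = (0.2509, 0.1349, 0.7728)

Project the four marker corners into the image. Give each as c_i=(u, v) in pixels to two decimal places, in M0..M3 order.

Intrinsics K: fx=546.9, fy=620.8, cx=317.2, cy=254.6
Marker side s = 0.224 m; corners in marker frame (Z=0):
  M0 = (-0.1120, +0.1120, 0)
  M1 = (+0.1120, +0.1120, 0)
  M2 = (+0.1120, -0.1120, 0)
  M3 = (-0.1120, -0.1120, 0)
rvec = (-0.1188, 0.1446, 0.0596), |rvec| = θ = 0.19640 rad = 11.253°
Rodrigues: sinθ=0.19514, 1−cosθ=0.01923; R = I + sinθ·[k]× + (1−cosθ)·[k]×²:
    [+0.98781 -0.06778 +0.14014]
    [+0.05066 +0.99120 +0.12233]
    [-0.14720 -0.11374 +0.98254]
t = (0.2509, 0.1349, 0.7728) m
M0: Pc = R·M0+t = (+0.13267, +0.24024, +0.77655); u = 546.9·(+0.13267)/0.77655 + 317.2 = 410.6386, v = 620.8·(+0.24024)/0.77655 + 254.6 = 446.6569
M1: Pc = R·M1+t = (+0.35394, +0.25159, +0.74357); u = 546.9·(+0.35394)/0.74357 + 317.2 = 577.5258, v = 620.8·(+0.25159)/0.74357 + 254.6 = 464.6468
M2: Pc = R·M2+t = (+0.36913, +0.02956, +0.76905); u = 546.9·(+0.36913)/0.76905 + 317.2 = 579.6982, v = 620.8·(+0.02956)/0.76905 + 254.6 = 278.4613
M3: Pc = R·M3+t = (+0.14786, +0.01821, +0.80203); u = 546.9·(+0.14786)/0.80203 + 317.2 = 418.0233, v = 620.8·(+0.01821)/0.80203 + 254.6 = 268.6973

c0=(410.64, 446.66) c1=(577.53, 464.65) c2=(579.70, 278.46) c3=(418.02, 268.70)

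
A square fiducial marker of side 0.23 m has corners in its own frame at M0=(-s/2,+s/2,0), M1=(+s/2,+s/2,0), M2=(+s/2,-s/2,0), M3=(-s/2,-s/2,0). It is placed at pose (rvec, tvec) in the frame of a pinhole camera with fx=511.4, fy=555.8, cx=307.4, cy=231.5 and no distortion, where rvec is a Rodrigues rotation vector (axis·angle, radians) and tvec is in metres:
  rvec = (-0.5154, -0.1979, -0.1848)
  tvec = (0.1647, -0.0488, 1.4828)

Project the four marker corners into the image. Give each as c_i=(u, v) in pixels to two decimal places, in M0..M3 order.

Intrinsics K: fx=511.4, fy=555.8, cx=307.4, cy=231.5
Marker side s = 0.23 m; corners in marker frame (Z=0):
  M0 = (-0.1150, +0.1150, 0)
  M1 = (+0.1150, +0.1150, 0)
  M2 = (+0.1150, -0.1150, 0)
  M3 = (-0.1150, -0.1150, 0)
rvec = (-0.5154, -0.1979, -0.1848), |rvec| = θ = 0.58220 rad = 33.357°
Rodrigues: sinθ=0.54986, 1−cosθ=0.16474; R = I + sinθ·[k]× + (1−cosθ)·[k]×²:
    [+0.96437 +0.22411 -0.14062]
    [-0.12496 +0.85429 +0.50455]
    [+0.23320 -0.46900 +0.85186]
t = (0.1647, -0.0488, 1.4828) m
M0: Pc = R·M0+t = (+0.07957, +0.06381, +1.40205); u = 511.4·(+0.07957)/1.40205 + 307.4 = 336.4236, v = 555.8·(+0.06381)/1.40205 + 231.5 = 256.7972
M1: Pc = R·M1+t = (+0.30137, +0.03507, +1.45568); u = 511.4·(+0.30137)/1.45568 + 307.4 = 413.2768, v = 555.8·(+0.03507)/1.45568 + 231.5 = 244.8914
M2: Pc = R·M2+t = (+0.24983, -0.16141, +1.56355); u = 511.4·(+0.24983)/1.56355 + 307.4 = 389.1131, v = 555.8·(-0.16141)/1.56355 + 231.5 = 174.1217
M3: Pc = R·M3+t = (+0.02803, -0.13267, +1.50992); u = 511.4·(+0.02803)/1.50992 + 307.4 = 316.8920, v = 555.8·(-0.13267)/1.50992 + 231.5 = 182.6631

c0=(336.42, 256.80) c1=(413.28, 244.89) c2=(389.11, 174.12) c3=(316.89, 182.66)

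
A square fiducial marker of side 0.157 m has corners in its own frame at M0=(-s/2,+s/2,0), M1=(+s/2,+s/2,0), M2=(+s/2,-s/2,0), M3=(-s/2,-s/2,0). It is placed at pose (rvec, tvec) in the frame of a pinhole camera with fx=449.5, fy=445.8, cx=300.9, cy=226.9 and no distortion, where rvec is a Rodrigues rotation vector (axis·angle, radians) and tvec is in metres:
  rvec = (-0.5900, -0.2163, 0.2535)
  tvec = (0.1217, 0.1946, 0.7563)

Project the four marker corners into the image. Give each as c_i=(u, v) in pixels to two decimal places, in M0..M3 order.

Intrinsics K: fx=449.5, fy=445.8, cx=300.9, cy=226.9
Marker side s = 0.157 m; corners in marker frame (Z=0):
  M0 = (-0.0785, +0.0785, 0)
  M1 = (+0.0785, +0.0785, 0)
  M2 = (+0.0785, -0.0785, 0)
  M3 = (-0.0785, -0.0785, 0)
rvec = (-0.5900, -0.2163, 0.2535), |rvec| = θ = 0.67760 rad = 38.824°
Rodrigues: sinθ=0.62693, 1−cosθ=0.22092; R = I + sinθ·[k]× + (1−cosθ)·[k]×²:
    [+0.94657 -0.17314 -0.27209]
    [+0.29595 +0.80159 +0.51949]
    [+0.12816 -0.57226 +0.81000]
t = (0.1217, 0.1946, 0.7563) m
M0: Pc = R·M0+t = (+0.03380, +0.23429, +0.70132); u = 449.5·(+0.03380)/0.70132 + 300.9 = 322.5657, v = 445.8·(+0.23429)/0.70132 + 226.9 = 375.8309
M1: Pc = R·M1+t = (+0.18241, +0.28076, +0.72144); u = 449.5·(+0.18241)/0.72144 + 300.9 = 414.5553, v = 445.8·(+0.28076)/0.72144 + 226.9 = 400.3885
M2: Pc = R·M2+t = (+0.20960, +0.15491, +0.81128); u = 449.5·(+0.20960)/0.81128 + 300.9 = 417.0294, v = 445.8·(+0.15491)/0.81128 + 226.9 = 312.0215
M3: Pc = R·M3+t = (+0.06099, +0.10844, +0.79116); u = 449.5·(+0.06099)/0.79116 + 300.9 = 335.5491, v = 445.8·(+0.10844)/0.79116 + 226.9 = 288.0053

c0=(322.57, 375.83) c1=(414.56, 400.39) c2=(417.03, 312.02) c3=(335.55, 288.01)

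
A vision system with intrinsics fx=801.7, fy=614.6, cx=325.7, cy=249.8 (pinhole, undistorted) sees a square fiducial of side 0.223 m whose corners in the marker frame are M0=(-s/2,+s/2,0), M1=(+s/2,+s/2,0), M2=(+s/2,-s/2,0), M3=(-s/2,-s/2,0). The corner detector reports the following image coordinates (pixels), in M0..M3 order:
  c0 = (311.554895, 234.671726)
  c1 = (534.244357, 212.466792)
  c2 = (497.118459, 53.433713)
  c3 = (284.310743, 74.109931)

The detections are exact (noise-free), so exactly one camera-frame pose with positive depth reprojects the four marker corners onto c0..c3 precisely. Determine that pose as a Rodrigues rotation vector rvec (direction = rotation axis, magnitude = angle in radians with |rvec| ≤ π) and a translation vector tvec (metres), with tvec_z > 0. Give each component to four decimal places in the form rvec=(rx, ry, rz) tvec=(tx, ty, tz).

rvec=(-0.1688, -0.0015, -0.1304) tvec=(0.0821, -0.1429, 0.8135)

Intrinsics K: fx=801.7, fy=614.6, cx=325.7, cy=249.8
Marker side s = 0.223 m; corners in marker frame (Z=0):
  M0 = (-0.1115, +0.1115, 0)
  M1 = (+0.1115, +0.1115, 0)
  M2 = (+0.1115, -0.1115, 0)
  M3 = (-0.1115, -0.1115, 0)
Detected image corners:
  c0 = (311.554895, 234.671726) px
  c1 = (534.244357, 212.466792) px
  c2 = (497.118459, 53.433713) px
  c3 = (284.310743, 74.109931) px
Planar DLT: solve 8×8 A·h = b for H (H[2,2]=1):
  H  [+982.16338 +60.65881 +406.62354]
  H  [-93.87052 +687.01230 +141.81917]
  H  [+0.01529 -0.20576 +1.00000]
B = K⁻¹H; ‖b₁‖=1.229304, ‖b₂‖=1.229304; λ = 2/(‖b₁‖+‖b₂‖) = 0.813468, sign → tz>0 ⇒ λ=+0.813468
r₁ = λ·B[:,0] = (+0.99153,-0.12930,+0.01244); r₂ = λ·B[:,1] = (+0.12955,+0.97734,-0.16738)
r₃ = r₁×r₂ = (+0.00949,+0.16758,+0.98581); SVD([r₁ r₂ r₃]) → R = UVᵀ:
  R  [+0.99153 +0.12955 +0.00949]
  R  [-0.12930 +0.97734 +0.16758]
  R  [+0.01244 -0.16738 +0.98581]
t = (+0.08211, -0.14292, +0.81347) m
tr R = 2.954684; θ = arccos((tr R − 1)/2) = 0.213279 rad = 12.220°
axis k = ((R−Rᵀ)₃₂, (R−Rᵀ)₁₃, (R−Rᵀ)₂₁) / (2 sinθ) = (-0.791244, -0.006977, -0.611460)
rvec = θ·k = (-0.168756, -0.001488, -0.130412)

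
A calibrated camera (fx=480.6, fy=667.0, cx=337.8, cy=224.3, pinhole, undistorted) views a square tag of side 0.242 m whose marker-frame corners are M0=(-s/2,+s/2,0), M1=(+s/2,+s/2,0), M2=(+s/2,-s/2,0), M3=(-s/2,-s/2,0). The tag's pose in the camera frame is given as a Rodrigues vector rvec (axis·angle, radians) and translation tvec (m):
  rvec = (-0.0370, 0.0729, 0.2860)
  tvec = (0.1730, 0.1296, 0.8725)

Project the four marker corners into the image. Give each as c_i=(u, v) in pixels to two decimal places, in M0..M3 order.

c0=(350.36, 384.98) c1=(480.03, 441.10) c2=(517.00, 260.89) c3=(387.49, 208.97)

Intrinsics K: fx=480.6, fy=667.0, cx=337.8, cy=224.3
Marker side s = 0.242 m; corners in marker frame (Z=0):
  M0 = (-0.1210, +0.1210, 0)
  M1 = (+0.1210, +0.1210, 0)
  M2 = (+0.1210, -0.1210, 0)
  M3 = (-0.1210, -0.1210, 0)
rvec = (-0.0370, 0.0729, 0.2860), |rvec| = θ = 0.29745 rad = 17.043°
Rodrigues: sinθ=0.29309, 1−cosθ=0.04391; R = I + sinθ·[k]× + (1−cosθ)·[k]×²:
    [+0.95676 -0.28314 +0.06658]
    [+0.28046 +0.95872 +0.04680]
    [-0.07708 -0.02611 +0.99668]
t = (0.1730, 0.1296, 0.8725) m
M0: Pc = R·M0+t = (+0.02297, +0.21167, +0.87867); u = 480.6·(+0.02297)/0.87867 + 337.8 = 350.3646, v = 667.0·(+0.21167)/0.87867 + 224.3 = 384.9792
M1: Pc = R·M1+t = (+0.25451, +0.27954, +0.86001); u = 480.6·(+0.25451)/0.86001 + 337.8 = 480.0266, v = 667.0·(+0.27954)/0.86001 + 224.3 = 441.1036
M2: Pc = R·M2+t = (+0.32303, +0.04753, +0.86633); u = 480.6·(+0.32303)/0.86633 + 337.8 = 517.0009, v = 667.0·(+0.04753)/0.86633 + 224.3 = 260.8943
M3: Pc = R·M3+t = (+0.09149, -0.02034, +0.88499); u = 480.6·(+0.09149)/0.88499 + 337.8 = 387.4852, v = 667.0·(-0.02034)/0.88499 + 224.3 = 208.9690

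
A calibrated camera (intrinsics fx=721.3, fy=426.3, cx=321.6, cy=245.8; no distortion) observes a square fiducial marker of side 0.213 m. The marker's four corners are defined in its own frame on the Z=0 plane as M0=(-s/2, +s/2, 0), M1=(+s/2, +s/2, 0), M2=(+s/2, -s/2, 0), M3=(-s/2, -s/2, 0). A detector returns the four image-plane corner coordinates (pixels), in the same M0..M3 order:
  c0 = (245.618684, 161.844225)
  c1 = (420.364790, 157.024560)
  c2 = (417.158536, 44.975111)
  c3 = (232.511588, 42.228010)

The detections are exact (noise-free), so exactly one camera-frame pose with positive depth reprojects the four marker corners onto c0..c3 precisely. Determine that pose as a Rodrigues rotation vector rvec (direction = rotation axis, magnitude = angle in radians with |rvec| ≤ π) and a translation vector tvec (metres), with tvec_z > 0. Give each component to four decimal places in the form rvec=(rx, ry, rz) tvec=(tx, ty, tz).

rvec=(0.1952, -0.2656, -0.0718) tvec=(0.0118, -0.2751, 0.8213)

Intrinsics K: fx=721.3, fy=426.3, cx=321.6, cy=245.8
Marker side s = 0.213 m; corners in marker frame (Z=0):
  M0 = (-0.1065, +0.1065, 0)
  M1 = (+0.1065, +0.1065, 0)
  M2 = (+0.1065, -0.1065, 0)
  M3 = (-0.1065, -0.1065, 0)
Detected image corners:
  c0 = (245.618684, 161.844225) px
  c1 = (420.364790, 157.024560) px
  c2 = (417.158536, 44.975111) px
  c3 = (232.511588, 42.228010) px
Planar DLT: solve 8×8 A·h = b for H (H[2,2]=1):
  H  [+944.63432 +117.99956 +331.97527]
  H  [+26.02872 +568.06855 +103.00998]
  H  [+0.30888 +0.24465 +1.00000]
B = K⁻¹H; ‖b₁‖=1.217571, ‖b₂‖=1.217571; λ = 2/(‖b₁‖+‖b₂‖) = 0.821308, sign → tz>0 ⇒ λ=+0.821308
r₁ = λ·B[:,0] = (+0.96250,-0.09612,+0.25368); r₂ = λ·B[:,1] = (+0.04477,+0.97858,+0.20094)
r₃ = r₁×r₂ = (-0.26757,-0.18204,+0.94619); SVD([r₁ r₂ r₃]) → R = UVᵀ:
  R  [+0.96250 +0.04477 -0.26757]
  R  [-0.09612 +0.97858 -0.18204]
  R  [+0.25368 +0.20094 +0.94619]
t = (+0.01181, -0.27510, +0.82131) m
tr R = 2.887266; θ = arccos((tr R − 1)/2) = 0.337356 rad = 19.329°
axis k = ((R−Rᵀ)₃₂, (R−Rᵀ)₁₃, (R−Rᵀ)₂₁) / (2 sinθ) = (+0.578530, -0.787403, -0.212837)
rvec = θ·k = (+0.195170, -0.265635, -0.071802)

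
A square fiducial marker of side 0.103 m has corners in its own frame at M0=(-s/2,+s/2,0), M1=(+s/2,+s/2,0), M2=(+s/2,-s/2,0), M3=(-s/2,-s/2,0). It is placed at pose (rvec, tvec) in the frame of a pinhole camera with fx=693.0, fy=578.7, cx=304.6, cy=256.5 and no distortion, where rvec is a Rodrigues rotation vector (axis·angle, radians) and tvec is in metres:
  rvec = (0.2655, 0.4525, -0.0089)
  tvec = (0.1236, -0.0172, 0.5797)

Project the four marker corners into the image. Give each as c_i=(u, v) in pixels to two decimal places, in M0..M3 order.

c0=(395.56, 284.67) c1=(515.30, 292.12) c2=(516.51, 188.11) c3=(391.42, 188.21)

Intrinsics K: fx=693.0, fy=578.7, cx=304.6, cy=256.5
Marker side s = 0.103 m; corners in marker frame (Z=0):
  M0 = (-0.0515, +0.0515, 0)
  M1 = (+0.0515, +0.0515, 0)
  M2 = (+0.0515, -0.0515, 0)
  M3 = (-0.0515, -0.0515, 0)
rvec = (0.2655, 0.4525, -0.0089), |rvec| = θ = 0.52471 rad = 30.064°
Rodrigues: sinθ=0.50097, 1−cosθ=0.13453; R = I + sinθ·[k]× + (1−cosθ)·[k]×²:
    [+0.89991 +0.06720 +0.43087]
    [+0.05021 +0.96552 -0.25545]
    [-0.43317 +0.25152 +0.86551]
t = (0.1236, -0.0172, 0.5797) m
M0: Pc = R·M0+t = (+0.08072, +0.02994, +0.61496); u = 693.0·(+0.08072)/0.61496 + 304.6 = 395.5582, v = 578.7·(+0.02994)/0.61496 + 256.5 = 284.6732
M1: Pc = R·M1+t = (+0.17341, +0.03511, +0.57034); u = 693.0·(+0.17341)/0.57034 + 304.6 = 515.2981, v = 578.7·(+0.03511)/0.57034 + 256.5 = 292.1241
M2: Pc = R·M2+t = (+0.16648, -0.06434, +0.54444); u = 693.0·(+0.16648)/0.54444 + 304.6 = 516.5134, v = 578.7·(-0.06434)/0.54444 + 256.5 = 188.1127
M3: Pc = R·M3+t = (+0.07379, -0.06951, +0.58906); u = 693.0·(+0.07379)/0.58906 + 304.6 = 391.4154, v = 578.7·(-0.06951)/0.58906 + 256.5 = 188.2122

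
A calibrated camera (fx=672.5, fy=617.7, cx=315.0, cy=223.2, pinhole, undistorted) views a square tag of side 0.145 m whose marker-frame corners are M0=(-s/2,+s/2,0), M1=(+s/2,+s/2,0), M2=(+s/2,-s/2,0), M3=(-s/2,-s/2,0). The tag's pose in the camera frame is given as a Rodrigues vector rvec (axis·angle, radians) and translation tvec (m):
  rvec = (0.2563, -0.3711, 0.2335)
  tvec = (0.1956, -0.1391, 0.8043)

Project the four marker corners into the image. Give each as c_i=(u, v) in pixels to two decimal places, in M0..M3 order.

Intrinsics K: fx=672.5, fy=617.7, cx=315.0, cy=223.2
Marker side s = 0.145 m; corners in marker frame (Z=0):
  M0 = (-0.0725, +0.0725, 0)
  M1 = (+0.0725, +0.0725, 0)
  M2 = (+0.0725, -0.0725, 0)
  M3 = (-0.0725, -0.0725, 0)
rvec = (0.2563, -0.3711, 0.2335), |rvec| = θ = 0.50787 rad = 29.099°
Rodrigues: sinθ=0.48631, 1−cosθ=0.12622; R = I + sinθ·[k]× + (1−cosθ)·[k]×²:
    [+0.90593 -0.27013 -0.32607]
    [+0.17705 +0.94117 -0.28783]
    [+0.38464 +0.20302 +0.90046]
t = (0.1956, -0.1391, 0.8043) m
M0: Pc = R·M0+t = (+0.11034, -0.08370, +0.79113); u = 672.5·(+0.11034)/0.79113 + 315.0 = 408.7903, v = 617.7·(-0.08370)/0.79113 + 223.2 = 157.8482
M1: Pc = R·M1+t = (+0.24170, -0.05803, +0.84691); u = 672.5·(+0.24170)/0.84691 + 315.0 = 506.9223, v = 617.7·(-0.05803)/0.84691 + 223.2 = 180.8760
M2: Pc = R·M2+t = (+0.28086, -0.19450, +0.81747); u = 672.5·(+0.28086)/0.81747 + 315.0 = 546.0569, v = 617.7·(-0.19450)/0.81747 + 223.2 = 76.2312
M3: Pc = R·M3+t = (+0.14950, -0.22017, +0.76169); u = 672.5·(+0.14950)/0.76169 + 315.0 = 446.9977, v = 617.7·(-0.22017)/0.76169 + 223.2 = 44.6512

c0=(408.79, 157.85) c1=(506.92, 180.88) c2=(546.06, 76.23) c3=(447.00, 44.65)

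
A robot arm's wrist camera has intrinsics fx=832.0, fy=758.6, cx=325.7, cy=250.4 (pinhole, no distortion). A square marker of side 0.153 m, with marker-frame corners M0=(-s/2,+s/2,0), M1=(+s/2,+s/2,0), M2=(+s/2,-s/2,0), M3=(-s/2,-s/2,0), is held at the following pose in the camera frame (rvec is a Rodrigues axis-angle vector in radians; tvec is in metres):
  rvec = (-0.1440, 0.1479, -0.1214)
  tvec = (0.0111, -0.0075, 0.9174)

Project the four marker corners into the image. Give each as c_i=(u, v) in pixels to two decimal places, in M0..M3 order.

Intrinsics K: fx=832.0, fy=758.6, cx=325.7, cy=250.4
Marker side s = 0.153 m; corners in marker frame (Z=0):
  M0 = (-0.0765, +0.0765, 0)
  M1 = (+0.0765, +0.0765, 0)
  M2 = (+0.0765, -0.0765, 0)
  M3 = (-0.0765, -0.0765, 0)
rvec = (-0.1440, 0.1479, -0.1214), |rvec| = θ = 0.23948 rad = 13.721°
Rodrigues: sinθ=0.23719, 1−cosθ=0.02854; R = I + sinθ·[k]× + (1−cosθ)·[k]×²:
    [+0.98178 +0.10964 +0.15519]
    [-0.13084 +0.98235 +0.13369]
    [-0.13779 -0.15156 +0.97880]
t = (0.0111, -0.0075, 0.9174) m
M0: Pc = R·M0+t = (-0.05562, +0.07766, +0.91635); u = 832.0·(-0.05562)/0.91635 + 325.7 = 275.2011, v = 758.6·(+0.07766)/0.91635 + 250.4 = 314.6902
M1: Pc = R·M1+t = (+0.09459, +0.05764, +0.89526); u = 832.0·(+0.09459)/0.89526 + 325.7 = 413.6095, v = 758.6·(+0.05764)/0.89526 + 250.4 = 299.2413
M2: Pc = R·M2+t = (+0.07782, -0.09266, +0.91845); u = 832.0·(+0.07782)/0.91845 + 325.7 = 396.1934, v = 758.6·(-0.09266)/0.91845 + 250.4 = 173.8680
M3: Pc = R·M3+t = (-0.07239, -0.07264, +0.93954); u = 832.0·(-0.07239)/0.93954 + 325.7 = 261.5918, v = 758.6·(-0.07264)/0.93954 + 250.4 = 191.7488

c0=(275.20, 314.69) c1=(413.61, 299.24) c2=(396.19, 173.87) c3=(261.59, 191.75)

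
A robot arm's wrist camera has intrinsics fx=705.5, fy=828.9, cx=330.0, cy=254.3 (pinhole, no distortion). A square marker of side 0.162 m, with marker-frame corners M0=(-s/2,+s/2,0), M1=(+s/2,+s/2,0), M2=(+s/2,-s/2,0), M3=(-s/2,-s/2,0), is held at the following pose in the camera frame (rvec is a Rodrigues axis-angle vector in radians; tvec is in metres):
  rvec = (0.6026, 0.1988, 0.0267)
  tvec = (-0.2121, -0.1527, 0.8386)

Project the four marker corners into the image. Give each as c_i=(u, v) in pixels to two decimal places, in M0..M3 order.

c0=(103.27, 168.85) c1=(224.58, 178.81) c2=(207.33, 27.75) c3=(72.87, 22.06)

Intrinsics K: fx=705.5, fy=828.9, cx=330.0, cy=254.3
Marker side s = 0.162 m; corners in marker frame (Z=0):
  M0 = (-0.0810, +0.0810, 0)
  M1 = (+0.0810, +0.0810, 0)
  M2 = (+0.0810, -0.0810, 0)
  M3 = (-0.0810, -0.0810, 0)
rvec = (0.6026, 0.1988, 0.0267), |rvec| = θ = 0.63511 rad = 36.389°
Rodrigues: sinθ=0.59326, 1−cosθ=0.19499; R = I + sinθ·[k]× + (1−cosθ)·[k]×²:
    [+0.98055 +0.03297 +0.19348]
    [+0.08285 +0.82411 -0.56033]
    [-0.17792 +0.56546 +0.80535]
t = (-0.2121, -0.1527, 0.8386) m
M0: Pc = R·M0+t = (-0.28885, -0.09266, +0.89881); u = 705.5·(-0.28885)/0.89881 + 330.0 = 103.2720, v = 828.9·(-0.09266)/0.89881 + 254.3 = 168.8495
M1: Pc = R·M1+t = (-0.13000, -0.07924, +0.86999); u = 705.5·(-0.13000)/0.86999 + 330.0 = 224.5754, v = 828.9·(-0.07924)/0.86999 + 254.3 = 178.8067
M2: Pc = R·M2+t = (-0.13535, -0.21274, +0.77839); u = 705.5·(-0.13535)/0.77839 + 330.0 = 207.3273, v = 828.9·(-0.21274)/0.77839 + 254.3 = 27.7517
M3: Pc = R·M3+t = (-0.29420, -0.22616, +0.80721); u = 705.5·(-0.29420)/0.80721 + 330.0 = 72.8737, v = 828.9·(-0.22616)/0.80721 + 254.3 = 22.0584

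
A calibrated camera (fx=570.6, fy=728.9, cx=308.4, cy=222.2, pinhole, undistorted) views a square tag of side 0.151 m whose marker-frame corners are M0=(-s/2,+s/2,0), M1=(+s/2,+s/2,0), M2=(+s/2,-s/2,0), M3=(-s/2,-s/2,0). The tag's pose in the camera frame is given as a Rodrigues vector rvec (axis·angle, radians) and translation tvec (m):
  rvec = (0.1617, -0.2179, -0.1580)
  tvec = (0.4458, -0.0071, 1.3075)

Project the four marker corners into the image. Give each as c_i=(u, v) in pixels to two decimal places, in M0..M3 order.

c0=(475.98, 266.61) c1=(534.33, 251.35) c2=(529.84, 170.02) c3=(470.17, 183.66)

Intrinsics K: fx=570.6, fy=728.9, cx=308.4, cy=222.2
Marker side s = 0.151 m; corners in marker frame (Z=0):
  M0 = (-0.0755, +0.0755, 0)
  M1 = (+0.0755, +0.0755, 0)
  M2 = (+0.0755, -0.0755, 0)
  M3 = (-0.0755, -0.0755, 0)
rvec = (0.1617, -0.2179, -0.1580), |rvec| = θ = 0.31399 rad = 17.990°
Rodrigues: sinθ=0.30886, 1−cosθ=0.04889; R = I + sinθ·[k]× + (1−cosθ)·[k]×²:
    [+0.96407 +0.13794 -0.22701]
    [-0.17289 +0.97465 -0.14198]
    [+0.20167 +0.17613 +0.96349]
t = (0.4458, -0.0071, 1.3075) m
M0: Pc = R·M0+t = (+0.38343, +0.07954, +1.30557); u = 570.6·(+0.38343)/1.30557 + 308.4 = 475.9768, v = 728.9·(+0.07954)/1.30557 + 222.2 = 266.6069
M1: Pc = R·M1+t = (+0.52900, +0.05343, +1.33602); u = 570.6·(+0.52900)/1.33602 + 308.4 = 534.3307, v = 728.9·(+0.05343)/1.33602 + 222.2 = 251.3518
M2: Pc = R·M2+t = (+0.50817, -0.09374, +1.30943); u = 570.6·(+0.50817)/1.30943 + 308.4 = 529.8428, v = 728.9·(-0.09374)/1.30943 + 222.2 = 170.0194
M3: Pc = R·M3+t = (+0.36260, -0.06763, +1.27898); u = 570.6·(+0.36260)/1.27898 + 308.4 = 470.1686, v = 728.9·(-0.06763)/1.27898 + 222.2 = 183.6552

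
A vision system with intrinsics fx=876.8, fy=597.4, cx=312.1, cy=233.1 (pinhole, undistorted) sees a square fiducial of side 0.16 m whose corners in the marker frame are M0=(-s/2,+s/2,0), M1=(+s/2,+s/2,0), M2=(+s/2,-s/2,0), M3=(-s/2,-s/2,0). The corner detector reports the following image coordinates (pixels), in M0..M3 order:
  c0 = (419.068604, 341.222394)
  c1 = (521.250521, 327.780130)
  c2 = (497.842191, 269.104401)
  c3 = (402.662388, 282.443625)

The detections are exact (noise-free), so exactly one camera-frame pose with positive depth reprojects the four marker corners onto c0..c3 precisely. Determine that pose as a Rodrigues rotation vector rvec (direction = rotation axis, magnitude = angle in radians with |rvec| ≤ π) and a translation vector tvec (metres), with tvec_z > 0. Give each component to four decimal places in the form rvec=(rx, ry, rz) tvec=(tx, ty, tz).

Intrinsics K: fx=876.8, fy=597.4, cx=312.1, cy=233.1
Marker side s = 0.16 m; corners in marker frame (Z=0):
  M0 = (-0.0800, +0.0800, 0)
  M1 = (+0.0800, +0.0800, 0)
  M2 = (+0.0800, -0.0800, 0)
  M3 = (-0.0800, -0.0800, 0)
Detected image corners:
  c0 = (419.068604, 341.222394) px
  c1 = (521.250521, 327.780130) px
  c2 = (497.842191, 269.104401) px
  c3 = (402.662388, 282.443625) px
Planar DLT: solve 8×8 A·h = b for H (H[2,2]=1):
  H  [+576.34415 -71.82175 +459.52642]
  H  [-109.98111 +237.02998 +304.18287]
  H  [-0.08619 -0.42609 +1.00000]
B = K⁻¹H; ‖b₁‖=0.709523, ‖b₂‖=0.709523; λ = 2/(‖b₁‖+‖b₂‖) = 1.409398, sign → tz>0 ⇒ λ=+1.409398
r₁ = λ·B[:,0] = (+0.96967,-0.21207,-0.12148); r₂ = λ·B[:,1] = (+0.09831,+0.79353,-0.60054)
r₃ = r₁×r₂ = (+0.22375,+0.57038,+0.79032); SVD([r₁ r₂ r₃]) → R = UVᵀ:
  R  [+0.96967 +0.09831 +0.22375]
  R  [-0.21207 +0.79353 +0.57038]
  R  [-0.12148 -0.60054 +0.79032]
t = (+0.23698, +0.16770, +1.40940) m
tr R = 2.553520; θ = arccos((tr R − 1)/2) = 0.681291 rad = 39.035°
axis k = ((R−Rᵀ)₃₂, (R−Rᵀ)₁₃, (R−Rᵀ)₂₁) / (2 sinθ) = (-0.929602, +0.274079, -0.246417)
rvec = θ·k = (-0.633329, +0.186728, -0.167882)

rvec=(-0.6333, 0.1867, -0.1679) tvec=(0.2370, 0.1677, 1.4094)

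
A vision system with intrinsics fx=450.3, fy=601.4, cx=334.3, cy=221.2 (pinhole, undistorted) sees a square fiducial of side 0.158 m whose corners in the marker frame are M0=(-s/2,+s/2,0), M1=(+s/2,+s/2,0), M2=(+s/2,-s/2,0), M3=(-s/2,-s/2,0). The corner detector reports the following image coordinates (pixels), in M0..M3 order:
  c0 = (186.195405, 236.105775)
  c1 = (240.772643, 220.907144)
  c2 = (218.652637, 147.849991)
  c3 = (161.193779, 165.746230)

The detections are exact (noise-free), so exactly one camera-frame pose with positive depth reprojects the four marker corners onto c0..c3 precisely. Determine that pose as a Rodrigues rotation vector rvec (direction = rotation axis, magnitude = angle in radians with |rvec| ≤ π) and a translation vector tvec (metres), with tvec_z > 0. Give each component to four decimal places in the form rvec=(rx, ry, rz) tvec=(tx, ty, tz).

rvec=(0.4903, 0.1228, -0.2351) tvec=(-0.3423, -0.0529, 1.1628)

Intrinsics K: fx=450.3, fy=601.4, cx=334.3, cy=221.2
Marker side s = 0.158 m; corners in marker frame (Z=0):
  M0 = (-0.0790, +0.0790, 0)
  M1 = (+0.0790, +0.0790, 0)
  M2 = (+0.0790, -0.0790, 0)
  M3 = (-0.0790, -0.0790, 0)
Detected image corners:
  c0 = (186.195405, 236.105775) px
  c1 = (240.772643, 220.907144) px
  c2 = (218.652637, 147.849991) px
  c3 = (161.193779, 165.746230) px
Planar DLT: solve 8×8 A·h = b for H (H[2,2]=1):
  H  [+324.30227 +227.49799 +201.73606]
  H  [-133.08711 +528.50961 +193.84853]
  H  [-0.14855 +0.38805 +1.00000]
B = K⁻¹H; ‖b₁‖=0.859958, ‖b₂‖=0.859958; λ = 2/(‖b₁‖+‖b₂‖) = 1.162848, sign → tz>0 ⇒ λ=+1.162848
r₁ = λ·B[:,0] = (+0.96571,-0.19380,-0.17274); r₂ = λ·B[:,1] = (+0.25248,+0.85594,+0.45125)
r₃ = r₁×r₂ = (+0.06040,-0.47939,+0.87552); SVD([r₁ r₂ r₃]) → R = UVᵀ:
  R  [+0.96571 +0.25248 +0.06040]
  R  [-0.19380 +0.85594 -0.47939]
  R  [-0.17274 +0.45125 +0.87552]
t = (-0.34233, -0.05289, +1.16285) m
tr R = 2.697171; θ = arccos((tr R − 1)/2) = 0.557490 rad = 31.942°
axis k = ((R−Rᵀ)₃₂, (R−Rᵀ)₁₃, (R−Rᵀ)₂₁) / (2 sinθ) = (+0.879523, +0.220337, -0.421770)
rvec = θ·k = (+0.490326, +0.122836, -0.235133)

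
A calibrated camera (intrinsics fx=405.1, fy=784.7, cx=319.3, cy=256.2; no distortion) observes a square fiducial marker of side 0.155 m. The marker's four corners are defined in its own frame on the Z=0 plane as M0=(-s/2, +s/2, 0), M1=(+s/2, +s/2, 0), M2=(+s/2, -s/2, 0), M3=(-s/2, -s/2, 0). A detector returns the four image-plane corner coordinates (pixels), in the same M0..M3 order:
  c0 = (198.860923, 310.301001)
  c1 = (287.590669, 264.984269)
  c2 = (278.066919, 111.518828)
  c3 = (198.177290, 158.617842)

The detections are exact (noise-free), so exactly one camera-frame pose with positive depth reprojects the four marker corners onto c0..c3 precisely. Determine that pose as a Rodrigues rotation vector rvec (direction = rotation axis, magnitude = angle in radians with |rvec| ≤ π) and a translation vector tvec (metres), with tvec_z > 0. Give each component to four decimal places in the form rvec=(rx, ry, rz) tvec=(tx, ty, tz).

Intrinsics K: fx=405.1, fy=784.7, cx=319.3, cy=256.2
Marker side s = 0.155 m; corners in marker frame (Z=0):
  M0 = (-0.0775, +0.0775, 0)
  M1 = (+0.0775, +0.0775, 0)
  M2 = (+0.0775, -0.0775, 0)
  M3 = (-0.0775, -0.0775, 0)
Detected image corners:
  c0 = (198.860923, 310.301001) px
  c1 = (287.590669, 264.984269) px
  c2 = (278.066919, 111.518828) px
  c3 = (198.177290, 158.617842) px
Planar DLT: solve 8×8 A·h = b for H (H[2,2]=1):
  H  [+476.24393 -126.48064 +239.64441]
  H  [-356.57245 +844.77287 +207.94726]
  H  [-0.27519 -0.65981 +1.00000]
B = K⁻¹H; ‖b₁‖=1.465525, ‖b₂‖=1.465525; λ = 2/(‖b₁‖+‖b₂‖) = 0.682350, sign → tz>0 ⇒ λ=+0.682350
r₁ = λ·B[:,0] = (+0.95019,-0.24876,-0.18778); r₂ = λ·B[:,1] = (+0.14182,+0.88158,-0.45022)
r₃ = r₁×r₂ = (+0.27754,+0.40117,+0.87295); SVD([r₁ r₂ r₃]) → R = UVᵀ:
  R  [+0.95019 +0.14182 +0.27754]
  R  [-0.24876 +0.88158 +0.40117]
  R  [-0.18778 -0.45022 +0.87295]
t = (-0.13417, -0.04196, +0.68235) m
tr R = 2.704721; θ = arccos((tr R − 1)/2) = 0.550314 rad = 31.531°
axis k = ((R−Rᵀ)₃₂, (R−Rᵀ)₁₃, (R−Rᵀ)₂₁) / (2 sinθ) = (-0.814016, +0.444887, -0.373433)
rvec = θ·k = (-0.447965, +0.244828, -0.205506)

rvec=(-0.4480, 0.2448, -0.2055) tvec=(-0.1342, -0.0420, 0.6823)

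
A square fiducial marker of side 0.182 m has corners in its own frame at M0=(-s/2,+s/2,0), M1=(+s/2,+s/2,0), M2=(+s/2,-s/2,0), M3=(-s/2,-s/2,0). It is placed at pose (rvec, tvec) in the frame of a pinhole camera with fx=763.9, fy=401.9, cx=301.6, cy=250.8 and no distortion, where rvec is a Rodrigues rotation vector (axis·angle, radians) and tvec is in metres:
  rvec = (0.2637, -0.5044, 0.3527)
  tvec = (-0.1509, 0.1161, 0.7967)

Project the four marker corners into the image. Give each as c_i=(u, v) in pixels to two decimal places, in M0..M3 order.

Intrinsics K: fx=763.9, fy=401.9, cx=301.6, cy=250.8
Marker side s = 0.182 m; corners in marker frame (Z=0):
  M0 = (-0.0910, +0.0910, 0)
  M1 = (+0.0910, +0.0910, 0)
  M2 = (+0.0910, -0.0910, 0)
  M3 = (-0.0910, -0.0910, 0)
rvec = (0.2637, -0.5044, 0.3527), |rvec| = θ = 0.66959 rad = 38.365°
Rodrigues: sinθ=0.62067, 1−cosθ=0.21593; R = I + sinθ·[k]× + (1−cosθ)·[k]×²:
    [+0.81756 -0.39099 -0.42275]
    [+0.26287 +0.90660 -0.33011]
    [+0.51234 +0.15876 +0.84398]
t = (-0.1509, 0.1161, 0.7967) m
M0: Pc = R·M0+t = (-0.26088, +0.17468, +0.76452); u = 763.9·(-0.26088)/0.76452 + 301.6 = 40.9350, v = 401.9·(+0.17468)/0.76452 + 250.8 = 342.6266
M1: Pc = R·M1+t = (-0.11208, +0.22252, +0.85777); u = 763.9·(-0.11208)/0.85777 + 301.6 = 201.7841, v = 401.9·(+0.22252)/0.85777 + 250.8 = 355.0607
M2: Pc = R·M2+t = (-0.04092, +0.05752, +0.82888); u = 763.9·(-0.04092)/0.82888 + 301.6 = 263.8859, v = 401.9·(+0.05752)/0.82888 + 250.8 = 278.6902
M3: Pc = R·M3+t = (-0.18972, +0.00968, +0.73563); u = 763.9·(-0.18972)/0.73563 + 301.6 = 104.5908, v = 401.9·(+0.00968)/0.73563 + 250.8 = 256.0874

c0=(40.93, 342.63) c1=(201.78, 355.06) c2=(263.89, 278.69) c3=(104.59, 256.09)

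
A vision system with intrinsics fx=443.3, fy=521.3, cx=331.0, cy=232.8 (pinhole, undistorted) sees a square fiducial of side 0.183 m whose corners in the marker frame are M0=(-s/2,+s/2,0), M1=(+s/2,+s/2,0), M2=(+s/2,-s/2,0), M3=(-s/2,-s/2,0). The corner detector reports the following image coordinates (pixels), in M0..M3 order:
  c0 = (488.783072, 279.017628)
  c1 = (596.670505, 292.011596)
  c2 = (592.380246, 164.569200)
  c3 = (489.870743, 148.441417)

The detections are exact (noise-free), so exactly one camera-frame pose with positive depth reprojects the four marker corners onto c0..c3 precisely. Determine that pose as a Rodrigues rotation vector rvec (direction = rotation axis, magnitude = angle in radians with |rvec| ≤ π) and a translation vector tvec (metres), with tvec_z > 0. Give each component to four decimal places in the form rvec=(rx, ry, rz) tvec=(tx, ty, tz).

Intrinsics K: fx=443.3, fy=521.3, cx=331.0, cy=232.8
Marker side s = 0.183 m; corners in marker frame (Z=0):
  M0 = (-0.0915, +0.0915, 0)
  M1 = (+0.0915, +0.0915, 0)
  M2 = (+0.0915, -0.0915, 0)
  M3 = (-0.0915, -0.0915, 0)
Detected image corners:
  c0 = (488.783072, 279.017628) px
  c1 = (596.670505, 292.011596) px
  c2 = (592.380246, 164.569200) px
  c3 = (489.870743, 148.441417) px
Planar DLT: solve 8×8 A·h = b for H (H[2,2]=1):
  H  [+663.65127 -143.77506 +542.69746]
  H  [+116.15615 +642.54640 +219.45600]
  H  [+0.16455 -0.28186 +1.00000]
B = K⁻¹H; ‖b₁‖=1.392054, ‖b₂‖=1.392054; λ = 2/(‖b₁‖+‖b₂‖) = 0.718363, sign → tz>0 ⇒ λ=+0.718363
r₁ = λ·B[:,0] = (+0.98718,+0.10728,+0.11821); r₂ = λ·B[:,1] = (-0.08180,+0.97586,-0.20248)
r₃ = r₁×r₂ = (-0.13708,+0.19021,+0.97213); SVD([r₁ r₂ r₃]) → R = UVᵀ:
  R  [+0.98718 -0.08180 -0.13708]
  R  [+0.10728 +0.97586 +0.19021]
  R  [+0.11821 -0.20248 +0.97213]
t = (+0.34305, -0.01839, +0.71836) m
tr R = 2.935168; θ = arccos((tr R − 1)/2) = 0.255314 rad = 14.628°
axis k = ((R−Rᵀ)₃₂, (R−Rᵀ)₁₃, (R−Rᵀ)₂₁) / (2 sinθ) = (-0.777447, -0.505415, +0.374341)
rvec = θ·k = (-0.198493, -0.129040, +0.095574)

rvec=(-0.1985, -0.1290, 0.0956) tvec=(0.3431, -0.0184, 0.7184)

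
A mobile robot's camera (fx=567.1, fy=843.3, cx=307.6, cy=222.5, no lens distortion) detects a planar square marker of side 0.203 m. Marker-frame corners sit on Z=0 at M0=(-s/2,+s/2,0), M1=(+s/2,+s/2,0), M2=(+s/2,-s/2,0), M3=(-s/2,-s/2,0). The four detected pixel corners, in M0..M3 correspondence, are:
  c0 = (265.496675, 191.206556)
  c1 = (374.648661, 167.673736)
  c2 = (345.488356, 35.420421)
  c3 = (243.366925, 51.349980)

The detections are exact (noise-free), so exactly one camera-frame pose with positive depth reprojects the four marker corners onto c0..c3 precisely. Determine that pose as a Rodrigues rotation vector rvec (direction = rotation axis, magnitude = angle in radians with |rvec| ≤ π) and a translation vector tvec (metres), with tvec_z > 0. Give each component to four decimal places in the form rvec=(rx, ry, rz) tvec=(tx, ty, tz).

Intrinsics K: fx=567.1, fy=843.3, cx=307.6, cy=222.5
Marker side s = 0.203 m; corners in marker frame (Z=0):
  M0 = (-0.1015, +0.1015, 0)
  M1 = (+0.1015, +0.1015, 0)
  M2 = (+0.1015, -0.1015, 0)
  M3 = (-0.1015, -0.1015, 0)
Detected image corners:
  c0 = (265.496675, 191.206556) px
  c1 = (374.648661, 167.673736) px
  c2 = (345.488356, 35.420421) px
  c3 = (243.366925, 51.349980) px
Planar DLT: solve 8×8 A·h = b for H (H[2,2]=1):
  H  [+587.30205 +9.57447 +307.93337]
  H  [-71.96275 +627.32596 +108.55985]
  H  [+0.22000 -0.38126 +1.00000]
B = K⁻¹H; ‖b₁‖=0.953180, ‖b₂‖=0.953180; λ = 2/(‖b₁‖+‖b₂‖) = 1.049119, sign → tz>0 ⇒ λ=+1.049119
r₁ = λ·B[:,0] = (+0.96130,-0.15042,+0.23080); r₂ = λ·B[:,1] = (+0.23467,+0.88597,-0.39999)
r₃ = r₁×r₂ = (-0.14432,+0.43867,+0.88698); SVD([r₁ r₂ r₃]) → R = UVᵀ:
  R  [+0.96130 +0.23467 -0.14432]
  R  [-0.15042 +0.88597 +0.43867]
  R  [+0.23080 -0.39999 +0.88698]
t = (+0.00062, -0.14175, +1.04912) m
tr R = 2.734254; θ = arccos((tr R − 1)/2) = 0.521391 rad = 29.874°
axis k = ((R−Rᵀ)₃₂, (R−Rᵀ)₁₃, (R−Rᵀ)₂₁) / (2 sinθ) = (-0.841881, -0.376562, -0.386571)
rvec = θ·k = (-0.438949, -0.196336, -0.201555)

rvec=(-0.4389, -0.1963, -0.2016) tvec=(0.0006, -0.1417, 1.0491)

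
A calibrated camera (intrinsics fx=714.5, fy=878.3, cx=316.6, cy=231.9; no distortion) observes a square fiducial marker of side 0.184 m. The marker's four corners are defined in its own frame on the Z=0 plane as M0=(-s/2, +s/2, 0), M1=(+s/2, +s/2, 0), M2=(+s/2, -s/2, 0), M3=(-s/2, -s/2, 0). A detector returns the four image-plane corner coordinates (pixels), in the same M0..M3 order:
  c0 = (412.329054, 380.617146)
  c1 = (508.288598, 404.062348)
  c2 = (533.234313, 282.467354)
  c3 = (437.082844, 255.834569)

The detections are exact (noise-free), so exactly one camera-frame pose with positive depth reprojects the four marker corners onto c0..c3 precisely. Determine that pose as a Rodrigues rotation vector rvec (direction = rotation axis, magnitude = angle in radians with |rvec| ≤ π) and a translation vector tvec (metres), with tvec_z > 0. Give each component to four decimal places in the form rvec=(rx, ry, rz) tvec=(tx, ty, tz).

Intrinsics K: fx=714.5, fy=878.3, cx=316.6, cy=231.9
Marker side s = 0.184 m; corners in marker frame (Z=0):
  M0 = (-0.0920, +0.0920, 0)
  M1 = (+0.0920, +0.0920, 0)
  M2 = (+0.0920, -0.0920, 0)
  M3 = (-0.0920, -0.0920, 0)
Detected image corners:
  c0 = (412.329054, 380.617146) px
  c1 = (508.288598, 404.062348) px
  c2 = (533.234313, 282.467354) px
  c3 = (437.082844, 255.834569) px
Planar DLT: solve 8×8 A·h = b for H (H[2,2]=1):
  H  [+584.20599 -113.84306 +473.26347]
  H  [+179.54074 +684.24330 +331.15114]
  H  [+0.13151 +0.04488 +1.00000]
B = K⁻¹H; ‖b₁‖=0.789136, ‖b₂‖=0.789136; λ = 2/(‖b₁‖+‖b₂‖) = 1.267208, sign → tz>0 ⇒ λ=+1.267208
r₁ = λ·B[:,0] = (+0.96228,+0.21504,+0.16665); r₂ = λ·B[:,1] = (-0.22711,+0.97221,+0.05687)
r₃ = r₁×r₂ = (-0.14978,-0.09257,+0.98438); SVD([r₁ r₂ r₃]) → R = UVᵀ:
  R  [+0.96228 -0.22711 -0.14978]
  R  [+0.21504 +0.97221 -0.09257]
  R  [+0.16665 +0.05687 +0.98438]
t = (+0.27785, +0.14320, +1.26721) m
tr R = 2.918865; θ = arccos((tr R − 1)/2) = 0.285814 rad = 16.376°
axis k = ((R−Rᵀ)₃₂, (R−Rᵀ)₁₃, (R−Rᵀ)₂₁) / (2 sinθ) = (+0.265033, -0.561168, +0.784123)
rvec = θ·k = (+0.075750, -0.160390, +0.224113)

rvec=(0.0758, -0.1604, 0.2241) tvec=(0.2779, 0.1432, 1.2672)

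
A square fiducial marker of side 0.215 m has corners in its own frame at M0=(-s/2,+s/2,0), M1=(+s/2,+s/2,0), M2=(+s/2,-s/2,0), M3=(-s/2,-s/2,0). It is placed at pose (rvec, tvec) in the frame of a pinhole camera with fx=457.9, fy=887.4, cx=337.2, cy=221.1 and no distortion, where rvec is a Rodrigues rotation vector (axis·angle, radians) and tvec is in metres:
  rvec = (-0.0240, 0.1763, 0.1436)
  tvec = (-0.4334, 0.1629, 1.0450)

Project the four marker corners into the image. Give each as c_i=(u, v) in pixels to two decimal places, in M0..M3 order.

c0=(98.65, 433.35) c1=(183.41, 467.31) c2=(197.62, 282.96) c3=(112.54, 255.64)

Intrinsics K: fx=457.9, fy=887.4, cx=337.2, cy=221.1
Marker side s = 0.215 m; corners in marker frame (Z=0):
  M0 = (-0.1075, +0.1075, 0)
  M1 = (+0.1075, +0.1075, 0)
  M2 = (+0.1075, -0.1075, 0)
  M3 = (-0.1075, -0.1075, 0)
rvec = (-0.0240, 0.1763, 0.1436), |rvec| = θ = 0.22865 rad = 13.100°
Rodrigues: sinθ=0.22666, 1−cosθ=0.02603; R = I + sinθ·[k]× + (1−cosθ)·[k]×²:
    [+0.97426 -0.14446 +0.17305]
    [+0.14025 +0.98945 +0.03639]
    [-0.17648 -0.01119 +0.98424]
t = (-0.4334, 0.1629, 1.0450) m
M0: Pc = R·M0+t = (-0.55366, +0.25419, +1.06277); u = 457.9·(-0.55366)/1.06277 + 337.2 = 98.6515, v = 887.4·(+0.25419)/1.06277 + 221.1 = 433.3450
M1: Pc = R·M1+t = (-0.34420, +0.28434, +1.02483); u = 457.9·(-0.34420)/1.02483 + 337.2 = 183.4104, v = 887.4·(+0.28434)/1.02483 + 221.1 = 467.3128
M2: Pc = R·M2+t = (-0.31314, +0.07161, +1.02723); u = 457.9·(-0.31314)/1.02723 + 337.2 = 197.6153, v = 887.4·(+0.07161)/1.02723 + 221.1 = 282.9628
M3: Pc = R·M3+t = (-0.52260, +0.04146, +1.06517); u = 457.9·(-0.52260)/1.06517 + 337.2 = 112.5418, v = 887.4·(+0.04146)/1.06517 + 221.1 = 255.6388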